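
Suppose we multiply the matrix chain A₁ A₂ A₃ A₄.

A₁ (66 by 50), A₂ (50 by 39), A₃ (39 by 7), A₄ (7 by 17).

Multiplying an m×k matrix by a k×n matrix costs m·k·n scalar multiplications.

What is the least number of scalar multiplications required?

Adjacent pairs: A₁A₂ = 66·50·39 = 128700; A₂A₃ = 50·39·7 = 13650; A₃A₄ = 39·7·17 = 4641.
Length 3: A₁..A₃: k=1: 0+13650+66·50·7=36750; k=2: 128700+0+66·39·7=146718 → min 36750 | A₂..A₄: k=2: 0+4641+50·39·17=37791; k=3: 13650+0+50·7·17=19600 → min 19600.
Length 4: A₁..A₄: k=1: 0+19600+66·50·17=75700; k=2: 128700+4641+66·39·17=177099; k=3: 36750+0+66·7·17=44604 → min 44604.
Optimal order: ((A₁ (A₂ A₃)) A₄) with cost 44604.

44604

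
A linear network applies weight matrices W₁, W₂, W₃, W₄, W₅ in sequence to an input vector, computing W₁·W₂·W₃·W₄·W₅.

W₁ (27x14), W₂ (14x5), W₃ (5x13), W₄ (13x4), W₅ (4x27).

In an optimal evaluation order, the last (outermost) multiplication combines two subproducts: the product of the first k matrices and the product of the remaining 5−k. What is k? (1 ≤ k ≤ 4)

4

Adjacent pairs: W₁W₂ = 27·14·5 = 1890; W₂W₃ = 14·5·13 = 910; W₃W₄ = 5·13·4 = 260; W₄W₅ = 13·4·27 = 1404.
Length 3: W₁..W₃: k=1: 0+910+27·14·13=5824; k=2: 1890+0+27·5·13=3645 → min 3645 | W₂..W₄: k=2: 0+260+14·5·4=540; k=3: 910+0+14·13·4=1638 → min 540 | W₃..W₅: k=3: 0+1404+5·13·27=3159; k=4: 260+0+5·4·27=800 → min 800.
Length 4: W₁..W₄: k=1: 0+540+27·14·4=2052; k=2: 1890+260+27·5·4=2690; k=3: 3645+0+27·13·4=5049 → min 2052 | W₂..W₅: k=2: 0+800+14·5·27=2690; k=3: 910+1404+14·13·27=7228; k=4: 540+0+14·4·27=2052 → min 2052.
Top-level splits: k=1: (W₁..W₁)·(W₂..W₅) → 0+2052+27·14·27 = 12258; k=2: (W₁..W₂)·(W₃..W₅) → 1890+800+27·5·27 = 6335; k=3: (W₁..W₃)·(W₄..W₅) → 3645+1404+27·13·27 = 14526; k=4: (W₁..W₄)·(W₅..W₅) → 2052+0+27·4·27 = 4968.
Best split is after W₄, i.e. k = 4.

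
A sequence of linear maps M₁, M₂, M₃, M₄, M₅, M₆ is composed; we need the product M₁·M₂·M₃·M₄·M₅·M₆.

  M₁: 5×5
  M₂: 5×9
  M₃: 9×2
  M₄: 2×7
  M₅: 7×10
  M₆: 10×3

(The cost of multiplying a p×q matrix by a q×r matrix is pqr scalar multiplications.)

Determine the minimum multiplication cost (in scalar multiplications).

Adjacent pairs: M₁M₂ = 5·5·9 = 225; M₂M₃ = 5·9·2 = 90; M₃M₄ = 9·2·7 = 126; M₄M₅ = 2·7·10 = 140; M₅M₆ = 7·10·3 = 210.
Length 3: M₁..M₃: k=1: 0+90+5·5·2=140; k=2: 225+0+5·9·2=315 → min 140 | M₂..M₄: k=2: 0+126+5·9·7=441; k=3: 90+0+5·2·7=160 → min 160 | M₃..M₅: k=3: 0+140+9·2·10=320; k=4: 126+0+9·7·10=756 → min 320 | M₄..M₆: k=4: 0+210+2·7·3=252; k=5: 140+0+2·10·3=200 → min 200.
Length 4: M₁..M₄: k=1: 0+160+5·5·7=335; k=2: 225+126+5·9·7=666; k=3: 140+0+5·2·7=210 → min 210 | M₂..M₅: k=2: 0+320+5·9·10=770; k=3: 90+140+5·2·10=330; k=4: 160+0+5·7·10=510 → min 330 | M₃..M₆: k=3: 0+200+9·2·3=254; k=4: 126+210+9·7·3=525; k=5: 320+0+9·10·3=590 → min 254.
Length 5: M₁..M₅: k=1: 0+330+5·5·10=580; k=2: 225+320+5·9·10=995; k=3: 140+140+5·2·10=380; k=4: 210+0+5·7·10=560 → min 380 | M₂..M₆: k=2: 0+254+5·9·3=389; k=3: 90+200+5·2·3=320; k=4: 160+210+5·7·3=475; k=5: 330+0+5·10·3=480 → min 320.
Length 6: M₁..M₆: k=1: 0+320+5·5·3=395; k=2: 225+254+5·9·3=614; k=3: 140+200+5·2·3=370; k=4: 210+210+5·7·3=525; k=5: 380+0+5·10·3=530 → min 370.
Optimal order: ((M₁·(M₂·M₃))·((M₄·M₅)·M₆)) with cost 370.

370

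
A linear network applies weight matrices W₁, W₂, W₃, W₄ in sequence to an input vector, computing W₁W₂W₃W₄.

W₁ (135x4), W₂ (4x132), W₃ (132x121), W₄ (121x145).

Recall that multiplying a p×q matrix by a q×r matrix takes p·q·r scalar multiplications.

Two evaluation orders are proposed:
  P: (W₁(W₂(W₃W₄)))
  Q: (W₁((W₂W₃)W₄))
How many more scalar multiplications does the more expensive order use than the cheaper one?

Order P = (W₁(W₂(W₃W₄))): (W₃W₄): 132×121 by 121×145 → 132×145, cost 132·121·145 = 2315940; (W₂(W₃W₄)): 4×132 by 132×145 → 4×145, cost 4·132·145 = 76560; cumulative 2392500; (W₁(W₂(W₃W₄))): 135×4 by 4×145 → 135×145, cost 135·4·145 = 78300; cumulative 2470800. Total 2470800.
Order Q = (W₁((W₂W₃)W₄)): (W₂W₃): 4×132 by 132×121 → 4×121, cost 4·132·121 = 63888; ((W₂W₃)W₄): 4×121 by 121×145 → 4×145, cost 4·121·145 = 70180; cumulative 134068; (W₁((W₂W₃)W₄)): 135×4 by 4×145 → 135×145, cost 135·4·145 = 78300; cumulative 212368. Total 212368.
Difference: |2470800 − 212368| = 2258432.

2258432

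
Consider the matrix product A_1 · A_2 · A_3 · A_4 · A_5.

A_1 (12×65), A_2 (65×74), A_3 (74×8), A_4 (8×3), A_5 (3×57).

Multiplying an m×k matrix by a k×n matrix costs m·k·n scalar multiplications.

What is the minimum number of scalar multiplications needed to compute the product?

20598

Adjacent pairs: A_1A_2 = 12·65·74 = 57720; A_2A_3 = 65·74·8 = 38480; A_3A_4 = 74·8·3 = 1776; A_4A_5 = 8·3·57 = 1368.
Length 3: A_1..A_3: k=1: 0+38480+12·65·8=44720; k=2: 57720+0+12·74·8=64824 → min 44720 | A_2..A_4: k=2: 0+1776+65·74·3=16206; k=3: 38480+0+65·8·3=40040 → min 16206 | A_3..A_5: k=3: 0+1368+74·8·57=35112; k=4: 1776+0+74·3·57=14430 → min 14430.
Length 4: A_1..A_4: k=1: 0+16206+12·65·3=18546; k=2: 57720+1776+12·74·3=62160; k=3: 44720+0+12·8·3=45008 → min 18546 | A_2..A_5: k=2: 0+14430+65·74·57=288600; k=3: 38480+1368+65·8·57=69488; k=4: 16206+0+65·3·57=27321 → min 27321.
Length 5: A_1..A_5: k=1: 0+27321+12·65·57=71781; k=2: 57720+14430+12·74·57=122766; k=3: 44720+1368+12·8·57=51560; k=4: 18546+0+12·3·57=20598 → min 20598.
Optimal order: ((A_1 · (A_2 · (A_3 · A_4))) · A_5) with cost 20598.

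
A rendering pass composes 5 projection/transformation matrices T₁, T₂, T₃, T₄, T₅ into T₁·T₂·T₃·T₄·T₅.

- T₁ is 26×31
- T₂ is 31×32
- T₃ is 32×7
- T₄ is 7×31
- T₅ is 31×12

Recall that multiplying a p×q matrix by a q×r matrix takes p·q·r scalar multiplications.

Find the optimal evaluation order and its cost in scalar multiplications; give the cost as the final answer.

Adjacent pairs: T₁T₂ = 26·31·32 = 25792; T₂T₃ = 31·32·7 = 6944; T₃T₄ = 32·7·31 = 6944; T₄T₅ = 7·31·12 = 2604.
Length 3: T₁..T₃: k=1: 0+6944+26·31·7=12586; k=2: 25792+0+26·32·7=31616 → min 12586 | T₂..T₄: k=2: 0+6944+31·32·31=37696; k=3: 6944+0+31·7·31=13671 → min 13671 | T₃..T₅: k=3: 0+2604+32·7·12=5292; k=4: 6944+0+32·31·12=18848 → min 5292.
Length 4: T₁..T₄: k=1: 0+13671+26·31·31=38657; k=2: 25792+6944+26·32·31=58528; k=3: 12586+0+26·7·31=18228 → min 18228 | T₂..T₅: k=2: 0+5292+31·32·12=17196; k=3: 6944+2604+31·7·12=12152; k=4: 13671+0+31·31·12=25203 → min 12152.
Length 5: T₁..T₅: k=1: 0+12152+26·31·12=21824; k=2: 25792+5292+26·32·12=41068; k=3: 12586+2604+26·7·12=17374; k=4: 18228+0+26·31·12=27900 → min 17374.
Optimal parenthesization: ((T₁·(T₂·T₃))·(T₄·T₅)) with cost 17374.

17374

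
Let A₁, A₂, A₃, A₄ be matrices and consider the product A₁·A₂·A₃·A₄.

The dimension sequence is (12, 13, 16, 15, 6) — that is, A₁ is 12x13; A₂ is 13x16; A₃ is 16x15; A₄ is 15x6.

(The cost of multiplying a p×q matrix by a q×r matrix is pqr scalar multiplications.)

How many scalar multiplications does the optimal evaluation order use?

3624

Adjacent pairs: A₁A₂ = 12·13·16 = 2496; A₂A₃ = 13·16·15 = 3120; A₃A₄ = 16·15·6 = 1440.
Length 3: A₁..A₃: k=1: 0+3120+12·13·15=5460; k=2: 2496+0+12·16·15=5376 → min 5376 | A₂..A₄: k=2: 0+1440+13·16·6=2688; k=3: 3120+0+13·15·6=4290 → min 2688.
Length 4: A₁..A₄: k=1: 0+2688+12·13·6=3624; k=2: 2496+1440+12·16·6=5088; k=3: 5376+0+12·15·6=6456 → min 3624.
Optimal order: (A₁·(A₂·(A₃·A₄))) with cost 3624.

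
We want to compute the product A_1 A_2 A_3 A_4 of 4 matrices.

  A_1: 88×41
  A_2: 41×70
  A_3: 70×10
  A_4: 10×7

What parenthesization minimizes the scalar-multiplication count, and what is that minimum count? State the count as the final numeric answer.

Adjacent pairs: A_1A_2 = 88·41·70 = 252560; A_2A_3 = 41·70·10 = 28700; A_3A_4 = 70·10·7 = 4900.
Length 3: A_1..A_3: k=1: 0+28700+88·41·10=64780; k=2: 252560+0+88·70·10=314160 → min 64780 | A_2..A_4: k=2: 0+4900+41·70·7=24990; k=3: 28700+0+41·10·7=31570 → min 24990.
Length 4: A_1..A_4: k=1: 0+24990+88·41·7=50246; k=2: 252560+4900+88·70·7=300580; k=3: 64780+0+88·10·7=70940 → min 50246.
Optimal parenthesization: (A_1 (A_2 (A_3 A_4))) with cost 50246.

50246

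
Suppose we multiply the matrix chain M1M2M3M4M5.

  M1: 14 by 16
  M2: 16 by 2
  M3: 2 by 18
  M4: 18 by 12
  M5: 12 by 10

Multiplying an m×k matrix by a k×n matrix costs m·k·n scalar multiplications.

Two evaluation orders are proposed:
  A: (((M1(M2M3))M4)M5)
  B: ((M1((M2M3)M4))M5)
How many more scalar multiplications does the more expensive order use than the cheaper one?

Order A = (((M1(M2M3))M4)M5): (M2M3): 16×2 by 2×18 → 16×18, cost 16·2·18 = 576; (M1(M2M3)): 14×16 by 16×18 → 14×18, cost 14·16·18 = 4032; cumulative 4608; ((M1(M2M3))M4): 14×18 by 18×12 → 14×12, cost 14·18·12 = 3024; cumulative 7632; (((M1(M2M3))M4)M5): 14×12 by 12×10 → 14×10, cost 14·12·10 = 1680; cumulative 9312. Total 9312.
Order B = ((M1((M2M3)M4))M5): (M2M3): 16×2 by 2×18 → 16×18, cost 16·2·18 = 576; ((M2M3)M4): 16×18 by 18×12 → 16×12, cost 16·18·12 = 3456; cumulative 4032; (M1((M2M3)M4)): 14×16 by 16×12 → 14×12, cost 14·16·12 = 2688; cumulative 6720; ((M1((M2M3)M4))M5): 14×12 by 12×10 → 14×10, cost 14·12·10 = 1680; cumulative 8400. Total 8400.
Difference: |9312 − 8400| = 912.

912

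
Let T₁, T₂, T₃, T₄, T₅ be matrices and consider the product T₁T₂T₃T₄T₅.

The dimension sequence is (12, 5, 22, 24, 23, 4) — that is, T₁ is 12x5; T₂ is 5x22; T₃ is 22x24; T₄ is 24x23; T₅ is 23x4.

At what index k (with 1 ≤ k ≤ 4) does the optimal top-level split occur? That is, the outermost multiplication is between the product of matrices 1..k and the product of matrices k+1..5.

1

Adjacent pairs: T₁T₂ = 12·5·22 = 1320; T₂T₃ = 5·22·24 = 2640; T₃T₄ = 22·24·23 = 12144; T₄T₅ = 24·23·4 = 2208.
Length 3: T₁..T₃: k=1: 0+2640+12·5·24=4080; k=2: 1320+0+12·22·24=7656 → min 4080 | T₂..T₄: k=2: 0+12144+5·22·23=14674; k=3: 2640+0+5·24·23=5400 → min 5400 | T₃..T₅: k=3: 0+2208+22·24·4=4320; k=4: 12144+0+22·23·4=14168 → min 4320.
Length 4: T₁..T₄: k=1: 0+5400+12·5·23=6780; k=2: 1320+12144+12·22·23=19536; k=3: 4080+0+12·24·23=10704 → min 6780 | T₂..T₅: k=2: 0+4320+5·22·4=4760; k=3: 2640+2208+5·24·4=5328; k=4: 5400+0+5·23·4=5860 → min 4760.
Top-level splits: k=1: (T₁..T₁)·(T₂..T₅) → 0+4760+12·5·4 = 5000; k=2: (T₁..T₂)·(T₃..T₅) → 1320+4320+12·22·4 = 6696; k=3: (T₁..T₃)·(T₄..T₅) → 4080+2208+12·24·4 = 7440; k=4: (T₁..T₄)·(T₅..T₅) → 6780+0+12·23·4 = 7884.
Best split is after T₁, i.e. k = 1.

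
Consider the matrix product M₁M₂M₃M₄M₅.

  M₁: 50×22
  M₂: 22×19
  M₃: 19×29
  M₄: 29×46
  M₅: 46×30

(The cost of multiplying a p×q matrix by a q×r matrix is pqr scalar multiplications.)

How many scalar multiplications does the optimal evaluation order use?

Adjacent pairs: M₁M₂ = 50·22·19 = 20900; M₂M₃ = 22·19·29 = 12122; M₃M₄ = 19·29·46 = 25346; M₄M₅ = 29·46·30 = 40020.
Length 3: M₁..M₃: k=1: 0+12122+50·22·29=44022; k=2: 20900+0+50·19·29=48450 → min 44022 | M₂..M₄: k=2: 0+25346+22·19·46=44574; k=3: 12122+0+22·29·46=41470 → min 41470 | M₃..M₅: k=3: 0+40020+19·29·30=56550; k=4: 25346+0+19·46·30=51566 → min 51566.
Length 4: M₁..M₄: k=1: 0+41470+50·22·46=92070; k=2: 20900+25346+50·19·46=89946; k=3: 44022+0+50·29·46=110722 → min 89946 | M₂..M₅: k=2: 0+51566+22·19·30=64106; k=3: 12122+40020+22·29·30=71282; k=4: 41470+0+22·46·30=71830 → min 64106.
Length 5: M₁..M₅: k=1: 0+64106+50·22·30=97106; k=2: 20900+51566+50·19·30=100966; k=3: 44022+40020+50·29·30=127542; k=4: 89946+0+50·46·30=158946 → min 97106.
Optimal order: (M₁(M₂((M₃M₄)M₅))) with cost 97106.

97106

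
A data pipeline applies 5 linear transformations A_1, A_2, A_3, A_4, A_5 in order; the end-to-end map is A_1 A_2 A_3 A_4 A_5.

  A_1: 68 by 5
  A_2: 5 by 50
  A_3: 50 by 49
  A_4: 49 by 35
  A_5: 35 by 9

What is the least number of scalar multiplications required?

Adjacent pairs: A_1A_2 = 68·5·50 = 17000; A_2A_3 = 5·50·49 = 12250; A_3A_4 = 50·49·35 = 85750; A_4A_5 = 49·35·9 = 15435.
Length 3: A_1..A_3: k=1: 0+12250+68·5·49=28910; k=2: 17000+0+68·50·49=183600 → min 28910 | A_2..A_4: k=2: 0+85750+5·50·35=94500; k=3: 12250+0+5·49·35=20825 → min 20825 | A_3..A_5: k=3: 0+15435+50·49·9=37485; k=4: 85750+0+50·35·9=101500 → min 37485.
Length 4: A_1..A_4: k=1: 0+20825+68·5·35=32725; k=2: 17000+85750+68·50·35=221750; k=3: 28910+0+68·49·35=145530 → min 32725 | A_2..A_5: k=2: 0+37485+5·50·9=39735; k=3: 12250+15435+5·49·9=29890; k=4: 20825+0+5·35·9=22400 → min 22400.
Length 5: A_1..A_5: k=1: 0+22400+68·5·9=25460; k=2: 17000+37485+68·50·9=85085; k=3: 28910+15435+68·49·9=74333; k=4: 32725+0+68·35·9=54145 → min 25460.
Optimal order: (A_1 (((A_2 A_3) A_4) A_5)) with cost 25460.

25460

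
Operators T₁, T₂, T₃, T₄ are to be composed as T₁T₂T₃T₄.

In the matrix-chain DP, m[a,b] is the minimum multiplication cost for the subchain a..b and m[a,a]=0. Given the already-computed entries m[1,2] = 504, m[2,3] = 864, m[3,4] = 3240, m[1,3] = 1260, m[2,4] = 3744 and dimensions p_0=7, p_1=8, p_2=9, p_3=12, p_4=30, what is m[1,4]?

3780

m[1,4] = min over k∈[1,3] of m[1,k]+m[k+1,4]+p_{0}·p_k·p_{4}.
k=1: 0 + 3744 + 7·8·30 = 5424; k=2: 504 + 3240 + 7·9·30 = 5634; k=3: 1260 + 0 + 7·12·30 = 3780.
Minimum: 3780 at k=3.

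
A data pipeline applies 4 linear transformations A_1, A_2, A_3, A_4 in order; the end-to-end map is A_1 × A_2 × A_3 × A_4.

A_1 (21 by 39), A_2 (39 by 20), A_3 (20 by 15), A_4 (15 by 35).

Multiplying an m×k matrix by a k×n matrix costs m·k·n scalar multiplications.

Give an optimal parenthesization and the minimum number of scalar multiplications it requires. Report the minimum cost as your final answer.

33705

Adjacent pairs: A_1A_2 = 21·39·20 = 16380; A_2A_3 = 39·20·15 = 11700; A_3A_4 = 20·15·35 = 10500.
Length 3: A_1..A_3: k=1: 0+11700+21·39·15=23985; k=2: 16380+0+21·20·15=22680 → min 22680 | A_2..A_4: k=2: 0+10500+39·20·35=37800; k=3: 11700+0+39·15·35=32175 → min 32175.
Length 4: A_1..A_4: k=1: 0+32175+21·39·35=60840; k=2: 16380+10500+21·20·35=41580; k=3: 22680+0+21·15·35=33705 → min 33705.
Optimal parenthesization: (((A_1 × A_2) × A_3) × A_4) with cost 33705.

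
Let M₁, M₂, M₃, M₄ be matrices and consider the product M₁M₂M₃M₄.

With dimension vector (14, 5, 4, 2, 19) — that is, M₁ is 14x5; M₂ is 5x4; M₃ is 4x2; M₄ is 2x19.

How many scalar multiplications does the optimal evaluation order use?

712

Adjacent pairs: M₁M₂ = 14·5·4 = 280; M₂M₃ = 5·4·2 = 40; M₃M₄ = 4·2·19 = 152.
Length 3: M₁..M₃: k=1: 0+40+14·5·2=180; k=2: 280+0+14·4·2=392 → min 180 | M₂..M₄: k=2: 0+152+5·4·19=532; k=3: 40+0+5·2·19=230 → min 230.
Length 4: M₁..M₄: k=1: 0+230+14·5·19=1560; k=2: 280+152+14·4·19=1496; k=3: 180+0+14·2·19=712 → min 712.
Optimal order: ((M₁(M₂M₃))M₄) with cost 712.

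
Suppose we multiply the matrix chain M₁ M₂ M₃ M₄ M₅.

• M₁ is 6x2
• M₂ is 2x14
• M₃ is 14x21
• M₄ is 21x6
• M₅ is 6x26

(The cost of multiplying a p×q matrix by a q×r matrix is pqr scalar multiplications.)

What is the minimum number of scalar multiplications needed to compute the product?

1464

Adjacent pairs: M₁M₂ = 6·2·14 = 168; M₂M₃ = 2·14·21 = 588; M₃M₄ = 14·21·6 = 1764; M₄M₅ = 21·6·26 = 3276.
Length 3: M₁..M₃: k=1: 0+588+6·2·21=840; k=2: 168+0+6·14·21=1932 → min 840 | M₂..M₄: k=2: 0+1764+2·14·6=1932; k=3: 588+0+2·21·6=840 → min 840 | M₃..M₅: k=3: 0+3276+14·21·26=10920; k=4: 1764+0+14·6·26=3948 → min 3948.
Length 4: M₁..M₄: k=1: 0+840+6·2·6=912; k=2: 168+1764+6·14·6=2436; k=3: 840+0+6·21·6=1596 → min 912 | M₂..M₅: k=2: 0+3948+2·14·26=4676; k=3: 588+3276+2·21·26=4956; k=4: 840+0+2·6·26=1152 → min 1152.
Length 5: M₁..M₅: k=1: 0+1152+6·2·26=1464; k=2: 168+3948+6·14·26=6300; k=3: 840+3276+6·21·26=7392; k=4: 912+0+6·6·26=1848 → min 1464.
Optimal order: (M₁ (((M₂ M₃) M₄) M₅)) with cost 1464.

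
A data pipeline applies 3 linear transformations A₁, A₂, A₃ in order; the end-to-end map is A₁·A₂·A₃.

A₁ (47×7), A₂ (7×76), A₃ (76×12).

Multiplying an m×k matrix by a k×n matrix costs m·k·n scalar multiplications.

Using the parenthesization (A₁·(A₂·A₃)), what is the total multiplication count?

(A₂·A₃): 7×76 by 76×12 → 7×12, cost 7·76·12 = 6384
(A₁·(A₂·A₃)): 47×7 by 7×12 → 47×12, cost 47·7·12 = 3948; cumulative 10332
Total: 10332 scalar multiplications.

10332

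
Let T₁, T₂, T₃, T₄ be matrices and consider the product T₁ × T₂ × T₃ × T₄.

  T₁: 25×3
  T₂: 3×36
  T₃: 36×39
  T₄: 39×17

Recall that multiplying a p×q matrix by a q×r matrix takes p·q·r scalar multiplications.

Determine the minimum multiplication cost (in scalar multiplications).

Adjacent pairs: T₁T₂ = 25·3·36 = 2700; T₂T₃ = 3·36·39 = 4212; T₃T₄ = 36·39·17 = 23868.
Length 3: T₁..T₃: k=1: 0+4212+25·3·39=7137; k=2: 2700+0+25·36·39=37800 → min 7137 | T₂..T₄: k=2: 0+23868+3·36·17=25704; k=3: 4212+0+3·39·17=6201 → min 6201.
Length 4: T₁..T₄: k=1: 0+6201+25·3·17=7476; k=2: 2700+23868+25·36·17=41868; k=3: 7137+0+25·39·17=23712 → min 7476.
Optimal order: (T₁ × ((T₂ × T₃) × T₄)) with cost 7476.

7476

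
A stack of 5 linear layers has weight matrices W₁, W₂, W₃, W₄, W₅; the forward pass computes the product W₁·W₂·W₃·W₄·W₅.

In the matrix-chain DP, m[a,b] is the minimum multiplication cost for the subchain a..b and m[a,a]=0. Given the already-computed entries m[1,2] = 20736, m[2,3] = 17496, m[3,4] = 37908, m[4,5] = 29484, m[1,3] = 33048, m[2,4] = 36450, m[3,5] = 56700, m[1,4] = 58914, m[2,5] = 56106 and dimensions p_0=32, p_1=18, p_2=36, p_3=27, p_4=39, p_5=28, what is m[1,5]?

72234

m[1,5] = min over k∈[1,4] of m[1,k]+m[k+1,5]+p_{0}·p_k·p_{5}.
k=1: 0 + 56106 + 32·18·28 = 72234; k=2: 20736 + 56700 + 32·36·28 = 109692; k=3: 33048 + 29484 + 32·27·28 = 86724; k=4: 58914 + 0 + 32·39·28 = 93858.
Minimum: 72234 at k=1.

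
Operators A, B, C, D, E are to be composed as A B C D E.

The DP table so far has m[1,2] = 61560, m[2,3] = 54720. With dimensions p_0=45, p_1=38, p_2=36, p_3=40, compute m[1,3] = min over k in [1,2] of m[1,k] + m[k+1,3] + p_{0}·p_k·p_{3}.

m[1,3] = min over k∈[1,2] of m[1,k]+m[k+1,3]+p_{0}·p_k·p_{3}.
k=1: 0 + 54720 + 45·38·40 = 123120; k=2: 61560 + 0 + 45·36·40 = 126360.
Minimum: 123120 at k=1.

123120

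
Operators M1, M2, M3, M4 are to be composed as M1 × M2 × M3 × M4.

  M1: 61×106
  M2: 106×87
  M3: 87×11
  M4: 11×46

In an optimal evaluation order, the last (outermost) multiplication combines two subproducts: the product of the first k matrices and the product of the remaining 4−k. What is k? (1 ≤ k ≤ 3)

Adjacent pairs: M1M2 = 61·106·87 = 562542; M2M3 = 106·87·11 = 101442; M3M4 = 87·11·46 = 44022.
Length 3: M1..M3: k=1: 0+101442+61·106·11=172568; k=2: 562542+0+61·87·11=620919 → min 172568 | M2..M4: k=2: 0+44022+106·87·46=468234; k=3: 101442+0+106·11·46=155078 → min 155078.
Top-level splits: k=1: (M1..M1)·(M2..M4) → 0+155078+61·106·46 = 452514; k=2: (M1..M2)·(M3..M4) → 562542+44022+61·87·46 = 850686; k=3: (M1..M3)·(M4..M4) → 172568+0+61·11·46 = 203434.
Best split is after M3, i.e. k = 3.

3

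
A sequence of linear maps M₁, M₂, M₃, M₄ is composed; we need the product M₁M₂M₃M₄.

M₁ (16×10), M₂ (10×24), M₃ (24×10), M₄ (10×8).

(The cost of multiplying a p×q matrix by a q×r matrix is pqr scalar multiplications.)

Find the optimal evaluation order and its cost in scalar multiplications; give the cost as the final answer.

4480

Adjacent pairs: M₁M₂ = 16·10·24 = 3840; M₂M₃ = 10·24·10 = 2400; M₃M₄ = 24·10·8 = 1920.
Length 3: M₁..M₃: k=1: 0+2400+16·10·10=4000; k=2: 3840+0+16·24·10=7680 → min 4000 | M₂..M₄: k=2: 0+1920+10·24·8=3840; k=3: 2400+0+10·10·8=3200 → min 3200.
Length 4: M₁..M₄: k=1: 0+3200+16·10·8=4480; k=2: 3840+1920+16·24·8=8832; k=3: 4000+0+16·10·8=5280 → min 4480.
Optimal parenthesization: (M₁((M₂M₃)M₄)) with cost 4480.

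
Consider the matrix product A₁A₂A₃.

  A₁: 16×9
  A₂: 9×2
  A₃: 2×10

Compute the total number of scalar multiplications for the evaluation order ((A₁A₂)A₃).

(A₁A₂): 16×9 by 9×2 → 16×2, cost 16·9·2 = 288
((A₁A₂)A₃): 16×2 by 2×10 → 16×10, cost 16·2·10 = 320; cumulative 608
Total: 608 scalar multiplications.

608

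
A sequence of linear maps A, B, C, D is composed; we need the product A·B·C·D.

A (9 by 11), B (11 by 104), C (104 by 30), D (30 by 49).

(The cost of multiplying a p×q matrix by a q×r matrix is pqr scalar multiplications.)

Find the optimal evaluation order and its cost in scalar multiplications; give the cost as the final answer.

Adjacent pairs: AB = 9·11·104 = 10296; BC = 11·104·30 = 34320; CD = 104·30·49 = 152880.
Length 3: A..C: k=1: 0+34320+9·11·30=37290; k=2: 10296+0+9·104·30=38376 → min 37290 | B..D: k=2: 0+152880+11·104·49=208936; k=3: 34320+0+11·30·49=50490 → min 50490.
Length 4: A..D: k=1: 0+50490+9·11·49=55341; k=2: 10296+152880+9·104·49=209040; k=3: 37290+0+9·30·49=50520 → min 50520.
Optimal parenthesization: ((A·(B·C))·D) with cost 50520.

50520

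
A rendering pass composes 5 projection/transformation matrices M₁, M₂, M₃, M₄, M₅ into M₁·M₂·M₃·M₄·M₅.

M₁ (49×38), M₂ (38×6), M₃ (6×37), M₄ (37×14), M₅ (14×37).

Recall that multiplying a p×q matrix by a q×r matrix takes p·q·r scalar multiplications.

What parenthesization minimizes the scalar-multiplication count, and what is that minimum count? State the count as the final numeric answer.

Adjacent pairs: M₁M₂ = 49·38·6 = 11172; M₂M₃ = 38·6·37 = 8436; M₃M₄ = 6·37·14 = 3108; M₄M₅ = 37·14·37 = 19166.
Length 3: M₁..M₃: k=1: 0+8436+49·38·37=77330; k=2: 11172+0+49·6·37=22050 → min 22050 | M₂..M₄: k=2: 0+3108+38·6·14=6300; k=3: 8436+0+38·37·14=28120 → min 6300 | M₃..M₅: k=3: 0+19166+6·37·37=27380; k=4: 3108+0+6·14·37=6216 → min 6216.
Length 4: M₁..M₄: k=1: 0+6300+49·38·14=32368; k=2: 11172+3108+49·6·14=18396; k=3: 22050+0+49·37·14=47432 → min 18396 | M₂..M₅: k=2: 0+6216+38·6·37=14652; k=3: 8436+19166+38·37·37=79624; k=4: 6300+0+38·14·37=25984 → min 14652.
Length 5: M₁..M₅: k=1: 0+14652+49·38·37=83546; k=2: 11172+6216+49·6·37=28266; k=3: 22050+19166+49·37·37=108297; k=4: 18396+0+49·14·37=43778 → min 28266.
Optimal parenthesization: ((M₁·M₂)·((M₃·M₄)·M₅)) with cost 28266.

28266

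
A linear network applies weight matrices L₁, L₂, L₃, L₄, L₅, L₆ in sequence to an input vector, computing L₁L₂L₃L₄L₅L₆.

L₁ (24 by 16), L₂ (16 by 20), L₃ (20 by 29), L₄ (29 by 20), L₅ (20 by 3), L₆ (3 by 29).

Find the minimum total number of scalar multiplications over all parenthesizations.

7680

Adjacent pairs: L₁L₂ = 24·16·20 = 7680; L₂L₃ = 16·20·29 = 9280; L₃L₄ = 20·29·20 = 11600; L₄L₅ = 29·20·3 = 1740; L₅L₆ = 20·3·29 = 1740.
Length 3: L₁..L₃: k=1: 0+9280+24·16·29=20416; k=2: 7680+0+24·20·29=21600 → min 20416 | L₂..L₄: k=2: 0+11600+16·20·20=18000; k=3: 9280+0+16·29·20=18560 → min 18000 | L₃..L₅: k=3: 0+1740+20·29·3=3480; k=4: 11600+0+20·20·3=12800 → min 3480 | L₄..L₆: k=4: 0+1740+29·20·29=18560; k=5: 1740+0+29·3·29=4263 → min 4263.
Length 4: L₁..L₄: k=1: 0+18000+24·16·20=25680; k=2: 7680+11600+24·20·20=28880; k=3: 20416+0+24·29·20=34336 → min 25680 | L₂..L₅: k=2: 0+3480+16·20·3=4440; k=3: 9280+1740+16·29·3=12412; k=4: 18000+0+16·20·3=18960 → min 4440 | L₃..L₆: k=3: 0+4263+20·29·29=21083; k=4: 11600+1740+20·20·29=24940; k=5: 3480+0+20·3·29=5220 → min 5220.
Length 5: L₁..L₅: k=1: 0+4440+24·16·3=5592; k=2: 7680+3480+24·20·3=12600; k=3: 20416+1740+24·29·3=24244; k=4: 25680+0+24·20·3=27120 → min 5592 | L₂..L₆: k=2: 0+5220+16·20·29=14500; k=3: 9280+4263+16·29·29=26999; k=4: 18000+1740+16·20·29=29020; k=5: 4440+0+16·3·29=5832 → min 5832.
Length 6: L₁..L₆: k=1: 0+5832+24·16·29=16968; k=2: 7680+5220+24·20·29=26820; k=3: 20416+4263+24·29·29=44863; k=4: 25680+1740+24·20·29=41340; k=5: 5592+0+24·3·29=7680 → min 7680.
Optimal order: ((L₁(L₂(L₃(L₄L₅))))L₆) with cost 7680.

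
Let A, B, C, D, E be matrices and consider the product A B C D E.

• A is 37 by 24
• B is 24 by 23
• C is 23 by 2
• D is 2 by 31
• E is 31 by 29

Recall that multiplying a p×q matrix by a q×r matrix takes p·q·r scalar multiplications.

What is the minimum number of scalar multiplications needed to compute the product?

Adjacent pairs: AB = 37·24·23 = 20424; BC = 24·23·2 = 1104; CD = 23·2·31 = 1426; DE = 2·31·29 = 1798.
Length 3: A..C: k=1: 0+1104+37·24·2=2880; k=2: 20424+0+37·23·2=22126 → min 2880 | B..D: k=2: 0+1426+24·23·31=18538; k=3: 1104+0+24·2·31=2592 → min 2592 | C..E: k=3: 0+1798+23·2·29=3132; k=4: 1426+0+23·31·29=22103 → min 3132.
Length 4: A..D: k=1: 0+2592+37·24·31=30120; k=2: 20424+1426+37·23·31=48231; k=3: 2880+0+37·2·31=5174 → min 5174 | B..E: k=2: 0+3132+24·23·29=19140; k=3: 1104+1798+24·2·29=4294; k=4: 2592+0+24·31·29=24168 → min 4294.
Length 5: A..E: k=1: 0+4294+37·24·29=30046; k=2: 20424+3132+37·23·29=48235; k=3: 2880+1798+37·2·29=6824; k=4: 5174+0+37·31·29=38437 → min 6824.
Optimal order: ((A (B C)) (D E)) with cost 6824.

6824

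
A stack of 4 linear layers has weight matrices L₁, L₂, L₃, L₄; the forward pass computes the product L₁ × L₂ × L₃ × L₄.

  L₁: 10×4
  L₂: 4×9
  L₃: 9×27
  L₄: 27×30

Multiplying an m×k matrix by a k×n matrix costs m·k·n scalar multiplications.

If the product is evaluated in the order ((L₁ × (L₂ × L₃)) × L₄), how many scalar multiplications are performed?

(L₂ × L₃): 4×9 by 9×27 → 4×27, cost 4·9·27 = 972
(L₁ × (L₂ × L₃)): 10×4 by 4×27 → 10×27, cost 10·4·27 = 1080; cumulative 2052
((L₁ × (L₂ × L₃)) × L₄): 10×27 by 27×30 → 10×30, cost 10·27·30 = 8100; cumulative 10152
Total: 10152 scalar multiplications.

10152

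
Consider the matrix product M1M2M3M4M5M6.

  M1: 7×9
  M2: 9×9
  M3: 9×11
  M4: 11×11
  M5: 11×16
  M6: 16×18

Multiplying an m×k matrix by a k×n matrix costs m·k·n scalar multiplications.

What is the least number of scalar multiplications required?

5355

Adjacent pairs: M1M2 = 7·9·9 = 567; M2M3 = 9·9·11 = 891; M3M4 = 9·11·11 = 1089; M4M5 = 11·11·16 = 1936; M5M6 = 11·16·18 = 3168.
Length 3: M1..M3: k=1: 0+891+7·9·11=1584; k=2: 567+0+7·9·11=1260 → min 1260 | M2..M4: k=2: 0+1089+9·9·11=1980; k=3: 891+0+9·11·11=1980 → min 1980 | M3..M5: k=3: 0+1936+9·11·16=3520; k=4: 1089+0+9·11·16=2673 → min 2673 | M4..M6: k=4: 0+3168+11·11·18=5346; k=5: 1936+0+11·16·18=5104 → min 5104.
Length 4: M1..M4: k=1: 0+1980+7·9·11=2673; k=2: 567+1089+7·9·11=2349; k=3: 1260+0+7·11·11=2107 → min 2107 | M2..M5: k=2: 0+2673+9·9·16=3969; k=3: 891+1936+9·11·16=4411; k=4: 1980+0+9·11·16=3564 → min 3564 | M3..M6: k=3: 0+5104+9·11·18=6886; k=4: 1089+3168+9·11·18=6039; k=5: 2673+0+9·16·18=5265 → min 5265.
Length 5: M1..M5: k=1: 0+3564+7·9·16=4572; k=2: 567+2673+7·9·16=4248; k=3: 1260+1936+7·11·16=4428; k=4: 2107+0+7·11·16=3339 → min 3339 | M2..M6: k=2: 0+5265+9·9·18=6723; k=3: 891+5104+9·11·18=7777; k=4: 1980+3168+9·11·18=6930; k=5: 3564+0+9·16·18=6156 → min 6156.
Length 6: M1..M6: k=1: 0+6156+7·9·18=7290; k=2: 567+5265+7·9·18=6966; k=3: 1260+5104+7·11·18=7750; k=4: 2107+3168+7·11·18=6661; k=5: 3339+0+7·16·18=5355 → min 5355.
Optimal order: (((((M1M2)M3)M4)M5)M6) with cost 5355.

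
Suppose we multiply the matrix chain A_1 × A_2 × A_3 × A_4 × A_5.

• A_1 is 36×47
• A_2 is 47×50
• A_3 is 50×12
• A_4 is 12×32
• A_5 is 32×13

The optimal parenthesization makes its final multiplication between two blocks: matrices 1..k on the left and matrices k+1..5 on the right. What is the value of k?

3

Adjacent pairs: A_1A_2 = 36·47·50 = 84600; A_2A_3 = 47·50·12 = 28200; A_3A_4 = 50·12·32 = 19200; A_4A_5 = 12·32·13 = 4992.
Length 3: A_1..A_3: k=1: 0+28200+36·47·12=48504; k=2: 84600+0+36·50·12=106200 → min 48504 | A_2..A_4: k=2: 0+19200+47·50·32=94400; k=3: 28200+0+47·12·32=46248 → min 46248 | A_3..A_5: k=3: 0+4992+50·12·13=12792; k=4: 19200+0+50·32·13=40000 → min 12792.
Length 4: A_1..A_4: k=1: 0+46248+36·47·32=100392; k=2: 84600+19200+36·50·32=161400; k=3: 48504+0+36·12·32=62328 → min 62328 | A_2..A_5: k=2: 0+12792+47·50·13=43342; k=3: 28200+4992+47·12·13=40524; k=4: 46248+0+47·32·13=65800 → min 40524.
Top-level splits: k=1: (A_1..A_1)·(A_2..A_5) → 0+40524+36·47·13 = 62520; k=2: (A_1..A_2)·(A_3..A_5) → 84600+12792+36·50·13 = 120792; k=3: (A_1..A_3)·(A_4..A_5) → 48504+4992+36·12·13 = 59112; k=4: (A_1..A_4)·(A_5..A_5) → 62328+0+36·32·13 = 77304.
Best split is after A_3, i.e. k = 3.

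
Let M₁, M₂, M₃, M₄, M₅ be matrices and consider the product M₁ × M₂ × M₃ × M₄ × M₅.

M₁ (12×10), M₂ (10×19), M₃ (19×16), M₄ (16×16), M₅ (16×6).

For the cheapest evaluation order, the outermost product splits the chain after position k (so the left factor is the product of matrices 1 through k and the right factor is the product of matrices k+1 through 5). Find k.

1

Adjacent pairs: M₁M₂ = 12·10·19 = 2280; M₂M₃ = 10·19·16 = 3040; M₃M₄ = 19·16·16 = 4864; M₄M₅ = 16·16·6 = 1536.
Length 3: M₁..M₃: k=1: 0+3040+12·10·16=4960; k=2: 2280+0+12·19·16=5928 → min 4960 | M₂..M₄: k=2: 0+4864+10·19·16=7904; k=3: 3040+0+10·16·16=5600 → min 5600 | M₃..M₅: k=3: 0+1536+19·16·6=3360; k=4: 4864+0+19·16·6=6688 → min 3360.
Length 4: M₁..M₄: k=1: 0+5600+12·10·16=7520; k=2: 2280+4864+12·19·16=10792; k=3: 4960+0+12·16·16=8032 → min 7520 | M₂..M₅: k=2: 0+3360+10·19·6=4500; k=3: 3040+1536+10·16·6=5536; k=4: 5600+0+10·16·6=6560 → min 4500.
Top-level splits: k=1: (M₁..M₁)·(M₂..M₅) → 0+4500+12·10·6 = 5220; k=2: (M₁..M₂)·(M₃..M₅) → 2280+3360+12·19·6 = 7008; k=3: (M₁..M₃)·(M₄..M₅) → 4960+1536+12·16·6 = 7648; k=4: (M₁..M₄)·(M₅..M₅) → 7520+0+12·16·6 = 8672.
Best split is after M₁, i.e. k = 1.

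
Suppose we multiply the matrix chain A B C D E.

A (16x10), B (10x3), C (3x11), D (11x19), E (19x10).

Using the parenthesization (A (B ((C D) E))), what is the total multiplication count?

(C D): 3×11 by 11×19 → 3×19, cost 3·11·19 = 627
((C D) E): 3×19 by 19×10 → 3×10, cost 3·19·10 = 570; cumulative 1197
(B ((C D) E)): 10×3 by 3×10 → 10×10, cost 10·3·10 = 300; cumulative 1497
(A (B ((C D) E))): 16×10 by 10×10 → 16×10, cost 16·10·10 = 1600; cumulative 3097
Total: 3097 scalar multiplications.

3097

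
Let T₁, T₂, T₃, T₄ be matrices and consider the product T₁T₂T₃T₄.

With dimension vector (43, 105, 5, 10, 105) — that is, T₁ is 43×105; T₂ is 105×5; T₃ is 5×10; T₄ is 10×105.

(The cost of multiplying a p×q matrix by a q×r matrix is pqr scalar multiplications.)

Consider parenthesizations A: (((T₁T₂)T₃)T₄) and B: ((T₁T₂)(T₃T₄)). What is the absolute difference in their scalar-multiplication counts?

19475

Order A = (((T₁T₂)T₃)T₄): (T₁T₂): 43×105 by 105×5 → 43×5, cost 43·105·5 = 22575; ((T₁T₂)T₃): 43×5 by 5×10 → 43×10, cost 43·5·10 = 2150; cumulative 24725; (((T₁T₂)T₃)T₄): 43×10 by 10×105 → 43×105, cost 43·10·105 = 45150; cumulative 69875. Total 69875.
Order B = ((T₁T₂)(T₃T₄)): (T₁T₂): 43×105 by 105×5 → 43×5, cost 43·105·5 = 22575; (T₃T₄): 5×10 by 10×105 → 5×105, cost 5·10·105 = 5250; ((T₁T₂)(T₃T₄)): 43×5 by 5×105 → 43×105, cost 43·5·105 = 22575; cumulative 50400. Total 50400.
Difference: |69875 − 50400| = 19475.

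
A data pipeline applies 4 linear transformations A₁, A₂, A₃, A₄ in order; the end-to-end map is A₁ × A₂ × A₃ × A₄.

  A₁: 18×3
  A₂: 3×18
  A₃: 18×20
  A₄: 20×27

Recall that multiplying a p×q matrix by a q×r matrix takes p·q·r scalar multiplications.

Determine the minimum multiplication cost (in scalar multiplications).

Adjacent pairs: A₁A₂ = 18·3·18 = 972; A₂A₃ = 3·18·20 = 1080; A₃A₄ = 18·20·27 = 9720.
Length 3: A₁..A₃: k=1: 0+1080+18·3·20=2160; k=2: 972+0+18·18·20=7452 → min 2160 | A₂..A₄: k=2: 0+9720+3·18·27=11178; k=3: 1080+0+3·20·27=2700 → min 2700.
Length 4: A₁..A₄: k=1: 0+2700+18·3·27=4158; k=2: 972+9720+18·18·27=19440; k=3: 2160+0+18·20·27=11880 → min 4158.
Optimal order: (A₁ × ((A₂ × A₃) × A₄)) with cost 4158.

4158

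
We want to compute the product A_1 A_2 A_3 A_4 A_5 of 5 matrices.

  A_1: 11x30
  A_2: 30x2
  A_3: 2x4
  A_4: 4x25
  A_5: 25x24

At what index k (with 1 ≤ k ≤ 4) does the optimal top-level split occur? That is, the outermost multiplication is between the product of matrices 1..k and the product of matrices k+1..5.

Adjacent pairs: A_1A_2 = 11·30·2 = 660; A_2A_3 = 30·2·4 = 240; A_3A_4 = 2·4·25 = 200; A_4A_5 = 4·25·24 = 2400.
Length 3: A_1..A_3: k=1: 0+240+11·30·4=1560; k=2: 660+0+11·2·4=748 → min 748 | A_2..A_4: k=2: 0+200+30·2·25=1700; k=3: 240+0+30·4·25=3240 → min 1700 | A_3..A_5: k=3: 0+2400+2·4·24=2592; k=4: 200+0+2·25·24=1400 → min 1400.
Length 4: A_1..A_4: k=1: 0+1700+11·30·25=9950; k=2: 660+200+11·2·25=1410; k=3: 748+0+11·4·25=1848 → min 1410 | A_2..A_5: k=2: 0+1400+30·2·24=2840; k=3: 240+2400+30·4·24=5520; k=4: 1700+0+30·25·24=19700 → min 2840.
Top-level splits: k=1: (A_1..A_1)·(A_2..A_5) → 0+2840+11·30·24 = 10760; k=2: (A_1..A_2)·(A_3..A_5) → 660+1400+11·2·24 = 2588; k=3: (A_1..A_3)·(A_4..A_5) → 748+2400+11·4·24 = 4204; k=4: (A_1..A_4)·(A_5..A_5) → 1410+0+11·25·24 = 8010.
Best split is after A_2, i.e. k = 2.

2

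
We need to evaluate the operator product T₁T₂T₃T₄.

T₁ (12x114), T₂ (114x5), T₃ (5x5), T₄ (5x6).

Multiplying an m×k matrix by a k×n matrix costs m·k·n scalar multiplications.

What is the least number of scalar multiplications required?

Adjacent pairs: T₁T₂ = 12·114·5 = 6840; T₂T₃ = 114·5·5 = 2850; T₃T₄ = 5·5·6 = 150.
Length 3: T₁..T₃: k=1: 0+2850+12·114·5=9690; k=2: 6840+0+12·5·5=7140 → min 7140 | T₂..T₄: k=2: 0+150+114·5·6=3570; k=3: 2850+0+114·5·6=6270 → min 3570.
Length 4: T₁..T₄: k=1: 0+3570+12·114·6=11778; k=2: 6840+150+12·5·6=7350; k=3: 7140+0+12·5·6=7500 → min 7350.
Optimal order: ((T₁T₂)(T₃T₄)) with cost 7350.

7350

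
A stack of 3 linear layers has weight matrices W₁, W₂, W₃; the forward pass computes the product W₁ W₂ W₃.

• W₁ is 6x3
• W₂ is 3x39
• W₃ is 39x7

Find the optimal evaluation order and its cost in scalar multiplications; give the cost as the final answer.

(W₁ (W₂ W₃)): cost 945.
((W₁ W₂) W₃): cost 2340.
Optimal: (W₁ (W₂ W₃)) with cost 945.

945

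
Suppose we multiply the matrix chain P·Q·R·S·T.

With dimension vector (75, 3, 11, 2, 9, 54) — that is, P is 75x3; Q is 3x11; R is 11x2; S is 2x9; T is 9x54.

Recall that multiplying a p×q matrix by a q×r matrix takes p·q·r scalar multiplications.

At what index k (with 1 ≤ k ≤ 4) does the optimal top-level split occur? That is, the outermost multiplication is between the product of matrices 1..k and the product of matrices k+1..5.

Adjacent pairs: PQ = 75·3·11 = 2475; QR = 3·11·2 = 66; RS = 11·2·9 = 198; ST = 2·9·54 = 972.
Length 3: P..R: k=1: 0+66+75·3·2=516; k=2: 2475+0+75·11·2=4125 → min 516 | Q..S: k=2: 0+198+3·11·9=495; k=3: 66+0+3·2·9=120 → min 120 | R..T: k=3: 0+972+11·2·54=2160; k=4: 198+0+11·9·54=5544 → min 2160.
Length 4: P..S: k=1: 0+120+75·3·9=2145; k=2: 2475+198+75·11·9=10098; k=3: 516+0+75·2·9=1866 → min 1866 | Q..T: k=2: 0+2160+3·11·54=3942; k=3: 66+972+3·2·54=1362; k=4: 120+0+3·9·54=1578 → min 1362.
Top-level splits: k=1: (P..P)·(Q..T) → 0+1362+75·3·54 = 13512; k=2: (P..Q)·(R..T) → 2475+2160+75·11·54 = 49185; k=3: (P..R)·(S..T) → 516+972+75·2·54 = 9588; k=4: (P..S)·(T..T) → 1866+0+75·9·54 = 38316.
Best split is after R, i.e. k = 3.

3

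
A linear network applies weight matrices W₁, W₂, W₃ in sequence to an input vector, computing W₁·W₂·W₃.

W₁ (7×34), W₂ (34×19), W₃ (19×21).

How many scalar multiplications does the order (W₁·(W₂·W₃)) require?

18564

(W₂·W₃): 34×19 by 19×21 → 34×21, cost 34·19·21 = 13566
(W₁·(W₂·W₃)): 7×34 by 34×21 → 7×21, cost 7·34·21 = 4998; cumulative 18564
Total: 18564 scalar multiplications.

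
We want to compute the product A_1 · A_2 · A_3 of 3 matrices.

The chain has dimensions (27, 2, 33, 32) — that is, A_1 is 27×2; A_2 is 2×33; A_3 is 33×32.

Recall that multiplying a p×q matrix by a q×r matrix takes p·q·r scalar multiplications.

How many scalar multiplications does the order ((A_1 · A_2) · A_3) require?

(A_1 · A_2): 27×2 by 2×33 → 27×33, cost 27·2·33 = 1782
((A_1 · A_2) · A_3): 27×33 by 33×32 → 27×32, cost 27·33·32 = 28512; cumulative 30294
Total: 30294 scalar multiplications.

30294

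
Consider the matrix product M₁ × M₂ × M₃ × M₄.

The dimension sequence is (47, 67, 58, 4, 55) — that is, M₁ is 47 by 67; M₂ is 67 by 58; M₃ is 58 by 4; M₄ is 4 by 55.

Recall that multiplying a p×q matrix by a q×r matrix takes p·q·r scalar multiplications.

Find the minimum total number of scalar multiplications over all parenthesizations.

38480

Adjacent pairs: M₁M₂ = 47·67·58 = 182642; M₂M₃ = 67·58·4 = 15544; M₃M₄ = 58·4·55 = 12760.
Length 3: M₁..M₃: k=1: 0+15544+47·67·4=28140; k=2: 182642+0+47·58·4=193546 → min 28140 | M₂..M₄: k=2: 0+12760+67·58·55=226490; k=3: 15544+0+67·4·55=30284 → min 30284.
Length 4: M₁..M₄: k=1: 0+30284+47·67·55=203479; k=2: 182642+12760+47·58·55=345332; k=3: 28140+0+47·4·55=38480 → min 38480.
Optimal order: ((M₁ × (M₂ × M₃)) × M₄) with cost 38480.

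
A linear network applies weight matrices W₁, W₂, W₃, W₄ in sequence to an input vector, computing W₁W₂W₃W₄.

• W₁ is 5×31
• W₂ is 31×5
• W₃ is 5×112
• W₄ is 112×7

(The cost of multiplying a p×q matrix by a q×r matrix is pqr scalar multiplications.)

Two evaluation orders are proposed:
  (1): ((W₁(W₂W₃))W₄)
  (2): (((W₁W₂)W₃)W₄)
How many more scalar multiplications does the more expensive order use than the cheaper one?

Order (1) = ((W₁(W₂W₃))W₄): (W₂W₃): 31×5 by 5×112 → 31×112, cost 31·5·112 = 17360; (W₁(W₂W₃)): 5×31 by 31×112 → 5×112, cost 5·31·112 = 17360; cumulative 34720; ((W₁(W₂W₃))W₄): 5×112 by 112×7 → 5×7, cost 5·112·7 = 3920; cumulative 38640. Total 38640.
Order (2) = (((W₁W₂)W₃)W₄): (W₁W₂): 5×31 by 31×5 → 5×5, cost 5·31·5 = 775; ((W₁W₂)W₃): 5×5 by 5×112 → 5×112, cost 5·5·112 = 2800; cumulative 3575; (((W₁W₂)W₃)W₄): 5×112 by 112×7 → 5×7, cost 5·112·7 = 3920; cumulative 7495. Total 7495.
Difference: |38640 − 7495| = 31145.

31145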